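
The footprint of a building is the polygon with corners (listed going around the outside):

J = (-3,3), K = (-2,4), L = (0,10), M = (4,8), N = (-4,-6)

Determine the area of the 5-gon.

44

Apply the shoelace (surveyor's) formula: 2A = Σ (x_i·y_{i+1} − x_{i+1}·y_i), indices taken mod 5.
J→K: (-3)(4) − (-2)(3) = -6
K→L: (-2)(10) − (0)(4) = -20
L→M: (0)(8) − (4)(10) = -40
M→N: (4)(-6) − (-4)(8) = 8
N→J: (-4)(3) − (-3)(-6) = -30
Σ = -88
Area = |Σ|/2 = 44.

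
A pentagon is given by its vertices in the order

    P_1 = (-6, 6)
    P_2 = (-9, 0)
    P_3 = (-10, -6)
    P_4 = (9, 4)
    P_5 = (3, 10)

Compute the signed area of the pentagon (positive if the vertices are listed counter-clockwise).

139

P_1→P_2: (-6)(0) − (-9)(6) = 54
P_2→P_3: (-9)(-6) − (-10)(0) = 54
P_3→P_4: (-10)(4) − (9)(-6) = 14
P_4→P_5: (9)(10) − (3)(4) = 78
P_5→P_1: (3)(6) − (-6)(10) = 78
Σ = 278
Signed area = Σ/2 = 139 (positive ⇒ counter-clockwise traversal).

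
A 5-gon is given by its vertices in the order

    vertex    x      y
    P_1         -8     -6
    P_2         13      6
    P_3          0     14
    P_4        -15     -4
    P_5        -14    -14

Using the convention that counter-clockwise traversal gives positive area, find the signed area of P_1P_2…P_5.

274

P_1→P_2: (-8)(6) − (13)(-6) = 30
P_2→P_3: (13)(14) − (0)(6) = 182
P_3→P_4: (0)(-4) − (-15)(14) = 210
P_4→P_5: (-15)(-14) − (-14)(-4) = 154
P_5→P_1: (-14)(-6) − (-8)(-14) = -28
Σ = 548
Signed area = Σ/2 = 274 (positive ⇒ counter-clockwise traversal).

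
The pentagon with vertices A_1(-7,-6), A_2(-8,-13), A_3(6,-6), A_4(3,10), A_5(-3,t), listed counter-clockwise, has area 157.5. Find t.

2

The doubled signed area Σ (x_i y_{i+1} − x_{i+1} y_i) is linear in t.
With t=0 it equals 295; the coefficient of t is 10 (from the two edges through A_5).
So 10·t + 295 = 2·157.5 = 315 ⇒ t = 2.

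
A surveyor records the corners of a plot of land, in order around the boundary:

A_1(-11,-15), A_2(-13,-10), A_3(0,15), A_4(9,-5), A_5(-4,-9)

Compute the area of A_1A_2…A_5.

277.5

Apply the surveyor's formula: 2A = Σ (x_i·y_{i+1} − x_{i+1}·y_i), indices taken mod 5.
A_1→A_2: (-11)(-10) − (-13)(-15) = -85
A_2→A_3: (-13)(15) − (0)(-10) = -195
A_3→A_4: (0)(-5) − (9)(15) = -135
A_4→A_5: (9)(-9) − (-4)(-5) = -101
A_5→A_1: (-4)(-15) − (-11)(-9) = -39
Σ = -555
Area = |Σ|/2 = 277.5.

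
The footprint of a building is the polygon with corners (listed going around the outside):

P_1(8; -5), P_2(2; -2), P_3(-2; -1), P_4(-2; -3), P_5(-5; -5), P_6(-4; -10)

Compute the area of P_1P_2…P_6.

Apply the surveyor's formula: 2A = Σ (x_i·y_{i+1} − x_{i+1}·y_i), indices taken mod 6.
P_1→P_2: (8)(-2) − (2)(-5) = -6
P_2→P_3: (2)(-1) − (-2)(-2) = -6
P_3→P_4: (-2)(-3) − (-2)(-1) = 4
P_4→P_5: (-2)(-5) − (-5)(-3) = -5
P_5→P_6: (-5)(-10) − (-4)(-5) = 30
P_6→P_1: (-4)(-5) − (8)(-10) = 100
Σ = 117
Area = |Σ|/2 = 58.5.

58.5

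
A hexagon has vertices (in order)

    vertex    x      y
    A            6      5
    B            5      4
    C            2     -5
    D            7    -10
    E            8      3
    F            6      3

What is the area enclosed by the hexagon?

50

Apply Gauss's area formula: 2A = Σ (x_i·y_{i+1} − x_{i+1}·y_i), indices taken mod 6.
A→B: (6)(4) − (5)(5) = -1
B→C: (5)(-5) − (2)(4) = -33
C→D: (2)(-10) − (7)(-5) = 15
D→E: (7)(3) − (8)(-10) = 101
E→F: (8)(3) − (6)(3) = 6
F→A: (6)(5) − (6)(3) = 12
Σ = 100
Area = |Σ|/2 = 50.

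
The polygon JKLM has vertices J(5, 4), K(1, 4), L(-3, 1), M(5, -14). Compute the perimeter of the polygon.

44

|JK| = √((-4)² + (0)²) = √16 = 4
|KL| = √((-4)² + (-3)²) = √25 = 5
|LM| = √((8)² + (-15)²) = √289 = 17
|MJ| = √((0)² + (18)²) = √324 = 18
Perimeter = 4 + 5 + 17 + 18 = 44.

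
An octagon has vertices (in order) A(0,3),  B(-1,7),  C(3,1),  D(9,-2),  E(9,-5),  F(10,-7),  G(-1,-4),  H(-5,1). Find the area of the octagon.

78.5

Apply the surveyor's formula: 2A = Σ (x_i·y_{i+1} − x_{i+1}·y_i), indices taken mod 8.
Σ = (3) + (-22) + (-15) + (-27) + (-13) + (-47) + (-21) + (-15) = -157
Area = |Σ|/2 = 78.5.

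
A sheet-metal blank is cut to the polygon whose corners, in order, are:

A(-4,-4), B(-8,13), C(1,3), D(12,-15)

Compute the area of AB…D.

140

Apply the shoelace (surveyor's) formula: 2A = Σ (x_i·y_{i+1} − x_{i+1}·y_i), indices taken mod 4.
Σ = (-84) + (-37) + (-51) + (-108) = -280
Area = |Σ|/2 = 140.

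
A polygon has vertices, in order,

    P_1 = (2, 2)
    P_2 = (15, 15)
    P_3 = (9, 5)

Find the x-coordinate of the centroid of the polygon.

26/3

Apply the shoelace (surveyor's) formula. First the cross-terms c_i = x_i·y_{i+1} − x_{i+1}·y_i:
  0, -60, 8  ⇒  2A = -52, A = -26.
Then Σ (x_i + x_{i+1})·c_i = -1352, so x̄ = -1352 / (6·(-26)) = 26/3.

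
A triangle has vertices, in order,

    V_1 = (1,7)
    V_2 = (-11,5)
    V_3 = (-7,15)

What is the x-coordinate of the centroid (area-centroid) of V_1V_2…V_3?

Apply the surveyor's formula. First the cross-terms c_i = x_i·y_{i+1} − x_{i+1}·y_i:
  82, -130, -64  ⇒  2A = -112, A = -56.
Then Σ (x_i + x_{i+1})·c_i = 1904, so x̄ = 1904 / (6·(-56)) = -17/3.

-17/3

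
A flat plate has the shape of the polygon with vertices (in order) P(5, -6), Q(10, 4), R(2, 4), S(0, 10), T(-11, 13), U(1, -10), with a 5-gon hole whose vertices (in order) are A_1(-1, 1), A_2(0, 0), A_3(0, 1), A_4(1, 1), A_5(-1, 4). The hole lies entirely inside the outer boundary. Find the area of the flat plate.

188

Outer boundary:
Apply Gauss's area formula: 2A = Σ (x_i·y_{i+1} − x_{i+1}·y_i), indices taken mod 6.
P→Q: (5)(4) − (10)(-6) = 80
Q→R: (10)(4) − (2)(4) = 32
R→S: (2)(10) − (0)(4) = 20
S→T: (0)(13) − (-11)(10) = 110
T→U: (-11)(-10) − (1)(13) = 97
U→P: (1)(-6) − (5)(-10) = 44
Σ = 383
Area = |Σ|/2 = 191.5.
Hole:
Apply the surveyor's formula: 2A = Σ (x_i·y_{i+1} − x_{i+1}·y_i), indices taken mod 5.
Σ = (0) + (0) + (-1) + (5) + (3) = 7
Area = |Σ|/2 = 3.5.
Net area = 191.5 − 3.5 = 188.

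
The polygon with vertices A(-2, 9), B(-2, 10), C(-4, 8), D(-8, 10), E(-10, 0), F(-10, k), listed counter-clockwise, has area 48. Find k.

The doubled signed area Σ (x_i y_{i+1} − x_{i+1} y_i) is linear in k.
With k=0 it equals 56; the coefficient of k is -8 (from the two edges through F).
So -8·k + 56 = 2·48 = 96 ⇒ k = -5.

-5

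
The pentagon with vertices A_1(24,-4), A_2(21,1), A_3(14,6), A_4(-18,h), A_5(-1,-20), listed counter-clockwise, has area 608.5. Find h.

Write out the shoelace sum; only the two edges meeting at A_4 involve h:
2·Area = [(14·h − (-18)·6) + ((-18)·(-20) − (-1)·h)] + 704
       = 15·h + 1172 = 1217
⇒ h = 3.

3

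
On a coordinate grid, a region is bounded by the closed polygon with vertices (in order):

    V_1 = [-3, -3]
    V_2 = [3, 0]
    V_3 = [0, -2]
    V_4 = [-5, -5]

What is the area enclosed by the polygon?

Apply the shoelace (surveyor's) formula: 2A = Σ (x_i·y_{i+1} − x_{i+1}·y_i), indices taken mod 4.
Cross-terms: 9, -6, -10, 0  ⇒  Σ = -7
Area = |Σ|/2 = 3.5.

3.5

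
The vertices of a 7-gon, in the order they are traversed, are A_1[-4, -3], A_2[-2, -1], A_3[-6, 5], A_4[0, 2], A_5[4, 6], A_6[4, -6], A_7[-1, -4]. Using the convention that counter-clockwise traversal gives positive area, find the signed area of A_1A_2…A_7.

Σ = (-2) + (-16) + (-12) + (-8) + (-48) + (-22) + (-13) = -121
Signed area = Σ/2 = -60.5 (negative ⇒ clockwise traversal).

-60.5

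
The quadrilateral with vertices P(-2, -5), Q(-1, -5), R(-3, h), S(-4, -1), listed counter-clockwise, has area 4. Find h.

-1

Write out the shoelace sum; only the two edges meeting at R involve h:
2·Area = [((-1)·h − (-3)·(-5)) + ((-3)·(-1) − (-4)·h)] + 23
       = 3·h + 11 = 8
⇒ h = -1.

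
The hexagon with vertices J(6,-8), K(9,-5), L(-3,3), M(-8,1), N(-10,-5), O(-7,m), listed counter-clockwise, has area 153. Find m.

-10

The doubled signed area Σ (x_i y_{i+1} − x_{i+1} y_i) is linear in m.
With m=0 it equals 146; the coefficient of m is -16 (from the two edges through O).
So -16·m + 146 = 2·153 = 306 ⇒ m = -10.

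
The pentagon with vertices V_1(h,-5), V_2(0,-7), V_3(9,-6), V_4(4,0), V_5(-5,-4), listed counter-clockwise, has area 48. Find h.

0

Write out the shoelace sum; only the two edges meeting at V_1 involve h:
2·Area = [((-5)·(-5) − h·(-4)) + (h·(-7) − 0·(-5))] + 71
       = -3·h + 96 = 96
⇒ h = 0.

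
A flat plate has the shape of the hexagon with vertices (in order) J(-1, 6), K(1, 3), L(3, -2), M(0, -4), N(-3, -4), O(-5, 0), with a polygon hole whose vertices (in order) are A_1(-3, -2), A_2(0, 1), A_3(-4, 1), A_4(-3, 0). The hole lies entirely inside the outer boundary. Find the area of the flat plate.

42

Outer boundary:
Apply the shoelace (surveyor's) formula: 2A = Σ (x_i·y_{i+1} − x_{i+1}·y_i), indices taken mod 6.
Cross-terms: -9, -11, -12, -12, -20, -30  ⇒  Σ = -94
Area = |Σ|/2 = 47.
Hole:
Apply Gauss's area formula: 2A = Σ (x_i·y_{i+1} − x_{i+1}·y_i), indices taken mod 4.
A_1→A_2: (-3)(1) − (0)(-2) = -3
A_2→A_3: (0)(1) − (-4)(1) = 4
A_3→A_4: (-4)(0) − (-3)(1) = 3
A_4→A_1: (-3)(-2) − (-3)(0) = 6
Σ = 10
Area = |Σ|/2 = 5.
Net area = 47 − 5 = 42.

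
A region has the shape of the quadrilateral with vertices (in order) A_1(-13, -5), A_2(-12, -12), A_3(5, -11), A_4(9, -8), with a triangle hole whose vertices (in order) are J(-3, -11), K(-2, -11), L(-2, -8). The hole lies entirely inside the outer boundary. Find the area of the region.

Outer boundary:
Σ = (96) + (192) + (59) + (-149) = 198
Area = |Σ|/2 = 99.
Hole:
Σ = (11) + (-6) + (-2) = 3
Area = |Σ|/2 = 1.5.
Net area = 99 − 1.5 = 97.5.

97.5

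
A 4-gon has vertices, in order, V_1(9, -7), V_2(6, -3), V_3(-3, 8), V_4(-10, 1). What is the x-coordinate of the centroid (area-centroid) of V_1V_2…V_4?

-1.25

Apply the surveyor's formula. First the cross-terms c_i = x_i·y_{i+1} − x_{i+1}·y_i:
  15, 39, 77, 61  ⇒  2A = 192, A = 96.
Then Σ (x_i + x_{i+1})·c_i = -720, so x̄ = -720 / (6·96) = -1.25.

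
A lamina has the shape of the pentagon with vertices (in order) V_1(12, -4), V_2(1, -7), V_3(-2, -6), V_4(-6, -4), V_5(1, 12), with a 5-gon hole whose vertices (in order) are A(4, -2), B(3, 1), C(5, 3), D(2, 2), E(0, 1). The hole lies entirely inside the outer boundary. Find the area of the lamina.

164

Outer boundary:
Apply the shoelace (surveyor's) formula: 2A = Σ (x_i·y_{i+1} − x_{i+1}·y_i), indices taken mod 5.
Σ = (-80) + (-20) + (-28) + (-68) + (-148) = -344
Area = |Σ|/2 = 172.
Hole:
Cross-terms: 10, 4, 4, 2, -4  ⇒  Σ = 16
Area = |Σ|/2 = 8.
Net area = 172 − 8 = 164.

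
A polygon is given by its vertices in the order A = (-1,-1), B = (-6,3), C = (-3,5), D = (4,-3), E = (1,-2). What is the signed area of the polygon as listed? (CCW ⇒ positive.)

Apply the surveyor's formula: 2A = Σ (x_i·y_{i+1} − x_{i+1}·y_i), indices taken mod 5.
Σ = (-9) + (-21) + (-11) + (-5) + (-3) = -49
Signed area = Σ/2 = -24.5 (negative ⇒ clockwise traversal).

-24.5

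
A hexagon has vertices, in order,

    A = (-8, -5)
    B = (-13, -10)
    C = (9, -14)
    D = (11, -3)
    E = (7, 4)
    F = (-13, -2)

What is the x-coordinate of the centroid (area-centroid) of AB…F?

175/283

Apply the surveyor's formula. First the cross-terms c_i = x_i·y_{i+1} − x_{i+1}·y_i:
  15, 272, 127, 65, 38, 49  ⇒  2A = 566, A = 283.
Then Σ (x_i + x_{i+1})·c_i = 1050, so x̄ = 1050 / (6·283) = 175/283.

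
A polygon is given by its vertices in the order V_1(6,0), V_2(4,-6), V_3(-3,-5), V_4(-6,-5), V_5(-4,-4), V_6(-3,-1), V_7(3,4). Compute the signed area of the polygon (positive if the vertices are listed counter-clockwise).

Cross-terms: -36, -38, -15, 4, -8, -9, -24  ⇒  Σ = -126
Signed area = Σ/2 = -63 (negative ⇒ clockwise traversal).

-63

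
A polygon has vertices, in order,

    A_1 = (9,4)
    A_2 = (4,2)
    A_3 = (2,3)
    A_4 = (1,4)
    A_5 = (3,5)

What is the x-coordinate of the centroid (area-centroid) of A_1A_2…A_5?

Apply Gauss's area formula. First the cross-terms c_i = x_i·y_{i+1} − x_{i+1}·y_i:
  2, 8, 5, -7, -33  ⇒  2A = -25, A = -12.5.
Then Σ (x_i + x_{i+1})·c_i = -335, so x̄ = -335 / (6·(-12.5)) = 67/15.

67/15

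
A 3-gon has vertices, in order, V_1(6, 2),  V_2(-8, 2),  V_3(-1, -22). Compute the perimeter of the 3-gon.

64

|V_1V_2| = √((-14)² + (0)²) = √196 = 14
|V_2V_3| = √((7)² + (-24)²) = √625 = 25
|V_3V_1| = √((7)² + (24)²) = √625 = 25
Perimeter = 14 + 25 + 25 = 64.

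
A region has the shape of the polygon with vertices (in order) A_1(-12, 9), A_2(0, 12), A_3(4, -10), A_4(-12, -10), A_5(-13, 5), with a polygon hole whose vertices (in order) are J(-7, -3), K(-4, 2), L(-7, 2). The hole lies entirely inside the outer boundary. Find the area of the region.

Outer boundary:
A_1→A_2: (-12)(12) − (0)(9) = -144
A_2→A_3: (0)(-10) − (4)(12) = -48
A_3→A_4: (4)(-10) − (-12)(-10) = -160
A_4→A_5: (-12)(5) − (-13)(-10) = -190
A_5→A_1: (-13)(9) − (-12)(5) = -57
Σ = -599
Area = |Σ|/2 = 299.5.
Hole:
Cross-terms: -26, 6, 35  ⇒  Σ = 15
Area = |Σ|/2 = 7.5.
Net area = 299.5 − 7.5 = 292.

292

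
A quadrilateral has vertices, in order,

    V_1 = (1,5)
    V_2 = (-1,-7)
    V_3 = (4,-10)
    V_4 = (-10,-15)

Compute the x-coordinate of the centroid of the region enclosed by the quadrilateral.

-463/159

Apply Gauss's area formula. First the cross-terms c_i = x_i·y_{i+1} − x_{i+1}·y_i:
  -2, 38, -160, -35  ⇒  2A = -159, A = -79.5.
Then Σ (x_i + x_{i+1})·c_i = 1389, so x̄ = 1389 / (6·(-79.5)) = -463/159.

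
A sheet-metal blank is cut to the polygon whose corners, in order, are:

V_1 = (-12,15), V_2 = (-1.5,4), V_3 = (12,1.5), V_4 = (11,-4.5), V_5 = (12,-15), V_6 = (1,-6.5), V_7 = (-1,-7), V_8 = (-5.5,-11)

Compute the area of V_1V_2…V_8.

287.875

Σ = (-25.5) + (-50.25) + (-70.5) + (-111) + (-63) + (-13.5) + (-27.5) + (-214.5) = -575.75
Area = |Σ|/2 = 287.875.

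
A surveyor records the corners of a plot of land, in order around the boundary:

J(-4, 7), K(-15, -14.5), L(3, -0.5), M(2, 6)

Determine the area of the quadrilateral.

135.5

Apply Gauss's area formula: 2A = Σ (x_i·y_{i+1} − x_{i+1}·y_i), indices taken mod 4.
Σ = (163) + (51) + (19) + (38) = 271
Area = |Σ|/2 = 135.5.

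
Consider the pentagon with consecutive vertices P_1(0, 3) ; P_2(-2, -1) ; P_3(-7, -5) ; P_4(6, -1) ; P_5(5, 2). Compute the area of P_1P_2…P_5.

Apply Gauss's area formula: 2A = Σ (x_i·y_{i+1} − x_{i+1}·y_i), indices taken mod 5.
P_1→P_2: (0)(-1) − (-2)(3) = 6
P_2→P_3: (-2)(-5) − (-7)(-1) = 3
P_3→P_4: (-7)(-1) − (6)(-5) = 37
P_4→P_5: (6)(2) − (5)(-1) = 17
P_5→P_1: (5)(3) − (0)(2) = 15
Σ = 78
Area = |Σ|/2 = 39.

39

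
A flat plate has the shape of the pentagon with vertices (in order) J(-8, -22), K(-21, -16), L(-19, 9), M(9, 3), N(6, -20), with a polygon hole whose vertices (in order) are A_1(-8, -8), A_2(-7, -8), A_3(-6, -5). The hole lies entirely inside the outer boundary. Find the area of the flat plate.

Outer boundary:
Apply Gauss's area formula: 2A = Σ (x_i·y_{i+1} − x_{i+1}·y_i), indices taken mod 5.
Σ = (-334) + (-493) + (-138) + (-198) + (-292) = -1455
Area = |Σ|/2 = 727.5.
Hole:
Cross-terms: 8, -13, 8  ⇒  Σ = 3
Area = |Σ|/2 = 1.5.
Net area = 727.5 − 1.5 = 726.

726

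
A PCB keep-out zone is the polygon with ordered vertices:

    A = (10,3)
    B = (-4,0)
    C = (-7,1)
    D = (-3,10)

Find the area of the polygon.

Apply the shoelace (surveyor's) formula: 2A = Σ (x_i·y_{i+1} − x_{i+1}·y_i), indices taken mod 4.
Cross-terms: 12, -4, -67, -109  ⇒  Σ = -168
Area = |Σ|/2 = 84.

84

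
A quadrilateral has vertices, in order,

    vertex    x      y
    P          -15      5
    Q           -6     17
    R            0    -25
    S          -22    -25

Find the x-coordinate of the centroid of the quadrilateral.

-1129/111

Apply Gauss's area formula. First the cross-terms c_i = x_i·y_{i+1} − x_{i+1}·y_i:
  -225, 150, -550, -485  ⇒  2A = -1110, A = -555.
Then Σ (x_i + x_{i+1})·c_i = 33870, so x̄ = 33870 / (6·(-555)) = -1129/111.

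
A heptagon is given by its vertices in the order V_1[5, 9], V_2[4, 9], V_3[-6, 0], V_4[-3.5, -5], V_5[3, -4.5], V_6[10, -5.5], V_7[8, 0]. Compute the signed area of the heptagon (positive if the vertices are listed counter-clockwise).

Σ = (9) + (54) + (30) + (30.75) + (28.5) + (44) + (72) = 268.25
Signed area = Σ/2 = 134.125 (positive ⇒ counter-clockwise traversal).

134.125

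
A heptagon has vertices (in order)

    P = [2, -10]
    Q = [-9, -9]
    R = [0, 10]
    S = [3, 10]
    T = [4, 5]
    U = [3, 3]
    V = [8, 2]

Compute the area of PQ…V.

P→Q: (2)(-9) − (-9)(-10) = -108
Q→R: (-9)(10) − (0)(-9) = -90
R→S: (0)(10) − (3)(10) = -30
S→T: (3)(5) − (4)(10) = -25
T→U: (4)(3) − (3)(5) = -3
U→V: (3)(2) − (8)(3) = -18
V→P: (8)(-10) − (2)(2) = -84
Σ = -358
Area = |Σ|/2 = 179.

179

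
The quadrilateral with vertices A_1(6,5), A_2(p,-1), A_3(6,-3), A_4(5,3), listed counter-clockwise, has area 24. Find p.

Write out the shoelace sum; only the two edges meeting at A_2 involve p:
2·Area = [(6·(-1) − p·5) + (p·(-3) − 6·(-1))] + 40
       = -8·p + 40 = 48
⇒ p = -1.

-1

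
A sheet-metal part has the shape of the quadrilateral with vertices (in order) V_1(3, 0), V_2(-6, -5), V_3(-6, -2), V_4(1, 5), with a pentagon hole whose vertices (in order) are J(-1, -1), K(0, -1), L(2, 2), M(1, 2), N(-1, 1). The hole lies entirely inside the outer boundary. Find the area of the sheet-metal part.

Outer boundary:
Cross-terms: -15, -18, -28, -15  ⇒  Σ = -76
Area = |Σ|/2 = 38.
Hole:
Σ = (1) + (2) + (2) + (3) + (2) = 10
Area = |Σ|/2 = 5.
Net area = 38 − 5 = 33.

33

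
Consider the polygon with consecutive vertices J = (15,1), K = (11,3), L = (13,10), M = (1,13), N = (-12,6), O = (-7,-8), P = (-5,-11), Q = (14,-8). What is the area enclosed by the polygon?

Σ = (34) + (71) + (159) + (162) + (138) + (37) + (194) + (134) = 929
Area = |Σ|/2 = 464.5.

464.5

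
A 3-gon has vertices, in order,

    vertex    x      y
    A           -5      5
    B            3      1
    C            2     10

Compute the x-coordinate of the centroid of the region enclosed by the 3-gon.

Apply the shoelace formula. First the cross-terms c_i = x_i·y_{i+1} − x_{i+1}·y_i:
  -20, 28, 60  ⇒  2A = 68, A = 34.
Then Σ (x_i + x_{i+1})·c_i = 0, so x̄ = 0 / (6·34) = 0.

0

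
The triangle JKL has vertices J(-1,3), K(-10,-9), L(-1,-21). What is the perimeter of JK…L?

54

|JK| = √((-9)² + (-12)²) = √225 = 15
|KL| = √((9)² + (-12)²) = √225 = 15
|LJ| = √((0)² + (24)²) = √576 = 24
Perimeter = 15 + 15 + 24 = 54.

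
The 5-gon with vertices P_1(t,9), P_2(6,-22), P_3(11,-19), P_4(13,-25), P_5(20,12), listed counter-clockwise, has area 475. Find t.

-2

Write out the shoelace sum; only the two edges meeting at P_1 involve t:
2·Area = [(20·9 − t·12) + (t·(-22) − 6·9)] + 756
       = -34·t + 882 = 950
⇒ t = -2.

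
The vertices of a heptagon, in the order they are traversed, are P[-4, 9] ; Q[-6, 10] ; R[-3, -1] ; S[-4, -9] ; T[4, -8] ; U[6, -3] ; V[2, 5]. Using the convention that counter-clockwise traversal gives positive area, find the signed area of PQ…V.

125.5

P→Q: (-4)(10) − (-6)(9) = 14
Q→R: (-6)(-1) − (-3)(10) = 36
R→S: (-3)(-9) − (-4)(-1) = 23
S→T: (-4)(-8) − (4)(-9) = 68
T→U: (4)(-3) − (6)(-8) = 36
U→V: (6)(5) − (2)(-3) = 36
V→P: (2)(9) − (-4)(5) = 38
Σ = 251
Signed area = Σ/2 = 125.5 (positive ⇒ counter-clockwise traversal).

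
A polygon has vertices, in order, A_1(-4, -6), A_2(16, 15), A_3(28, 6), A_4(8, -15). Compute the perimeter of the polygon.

|A_1A_2| = √((20)² + (21)²) = √841 = 29
|A_2A_3| = √((12)² + (-9)²) = √225 = 15
|A_3A_4| = √((-20)² + (-21)²) = √841 = 29
|A_4A_1| = √((-12)² + (9)²) = √225 = 15
Perimeter = 29 + 15 + 29 + 15 = 88.

88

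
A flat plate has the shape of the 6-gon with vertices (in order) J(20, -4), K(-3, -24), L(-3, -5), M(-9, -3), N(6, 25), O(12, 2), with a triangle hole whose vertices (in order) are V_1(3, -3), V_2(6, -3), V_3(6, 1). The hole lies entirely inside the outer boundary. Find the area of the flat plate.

578

Outer boundary:
Apply the shoelace (surveyor's) formula: 2A = Σ (x_i·y_{i+1} − x_{i+1}·y_i), indices taken mod 6.
Cross-terms: -492, -57, -36, -207, -288, -88  ⇒  Σ = -1168
Area = |Σ|/2 = 584.
Hole:
V_1→V_2: (3)(-3) − (6)(-3) = 9
V_2→V_3: (6)(1) − (6)(-3) = 24
V_3→V_1: (6)(-3) − (3)(1) = -21
Σ = 12
Area = |Σ|/2 = 6.
Net area = 584 − 6 = 578.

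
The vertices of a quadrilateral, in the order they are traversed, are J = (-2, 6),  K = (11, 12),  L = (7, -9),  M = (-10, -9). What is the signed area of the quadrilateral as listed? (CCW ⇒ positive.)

-252

J→K: (-2)(12) − (11)(6) = -90
K→L: (11)(-9) − (7)(12) = -183
L→M: (7)(-9) − (-10)(-9) = -153
M→J: (-10)(6) − (-2)(-9) = -78
Σ = -504
Signed area = Σ/2 = -252 (negative ⇒ clockwise traversal).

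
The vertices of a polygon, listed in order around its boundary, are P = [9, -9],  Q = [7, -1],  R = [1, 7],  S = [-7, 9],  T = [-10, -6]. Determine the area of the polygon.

219

Apply the shoelace formula: 2A = Σ (x_i·y_{i+1} − x_{i+1}·y_i), indices taken mod 5.
Σ = (54) + (50) + (58) + (132) + (144) = 438
Area = |Σ|/2 = 219.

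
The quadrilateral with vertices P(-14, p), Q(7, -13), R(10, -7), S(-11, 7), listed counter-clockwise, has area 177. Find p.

The doubled signed area Σ (x_i y_{i+1} − x_{i+1} y_i) is linear in p.
With p=0 it equals 354; the coefficient of p is -18 (from the two edges through P).
So -18·p + 354 = 2·177 = 354 ⇒ p = 0.

0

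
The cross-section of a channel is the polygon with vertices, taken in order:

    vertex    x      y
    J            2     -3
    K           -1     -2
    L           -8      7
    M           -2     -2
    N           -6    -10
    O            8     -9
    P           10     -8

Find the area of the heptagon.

Apply the shoelace formula: 2A = Σ (x_i·y_{i+1} − x_{i+1}·y_i), indices taken mod 7.
Σ = (-7) + (-23) + (30) + (8) + (134) + (26) + (-14) = 154
Area = |Σ|/2 = 77.

77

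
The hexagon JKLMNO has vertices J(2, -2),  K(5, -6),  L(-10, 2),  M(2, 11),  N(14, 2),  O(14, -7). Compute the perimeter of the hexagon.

74

|JK| = √((3)² + (-4)²) = √25 = 5
|KL| = √((-15)² + (8)²) = √289 = 17
|LM| = √((12)² + (9)²) = √225 = 15
|MN| = √((12)² + (-9)²) = √225 = 15
|NO| = √((0)² + (-9)²) = √81 = 9
|OJ| = √((-12)² + (5)²) = √169 = 13
Perimeter = 5 + 17 + 15 + 15 + 9 + 13 = 74.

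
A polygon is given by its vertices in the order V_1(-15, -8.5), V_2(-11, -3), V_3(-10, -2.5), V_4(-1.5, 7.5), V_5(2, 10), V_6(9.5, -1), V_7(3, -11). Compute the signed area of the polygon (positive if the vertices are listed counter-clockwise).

Apply the surveyor's formula: 2A = Σ (x_i·y_{i+1} − x_{i+1}·y_i), indices taken mod 7.
V_1→V_2: (-15)(-3) − (-11)(-8.5) = -48.5
V_2→V_3: (-11)(-2.5) − (-10)(-3) = -2.5
V_3→V_4: (-10)(7.5) − (-1.5)(-2.5) = -78.75
V_4→V_5: (-1.5)(10) − (2)(7.5) = -30
V_5→V_6: (2)(-1) − (9.5)(10) = -97
V_6→V_7: (9.5)(-11) − (3)(-1) = -101.5
V_7→V_1: (3)(-8.5) − (-15)(-11) = -190.5
Σ = -548.75
Signed area = Σ/2 = -274.375 (negative ⇒ clockwise traversal).

-274.375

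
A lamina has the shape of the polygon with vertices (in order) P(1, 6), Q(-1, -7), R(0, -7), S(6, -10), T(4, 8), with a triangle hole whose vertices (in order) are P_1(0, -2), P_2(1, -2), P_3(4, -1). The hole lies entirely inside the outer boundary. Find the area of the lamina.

Outer boundary:
Apply the surveyor's formula: 2A = Σ (x_i·y_{i+1} − x_{i+1}·y_i), indices taken mod 5.
Σ = (-1) + (7) + (42) + (88) + (16) = 152
Area = |Σ|/2 = 76.
Hole:
Apply the shoelace formula: 2A = Σ (x_i·y_{i+1} − x_{i+1}·y_i), indices taken mod 3.
Cross-terms: 2, 7, -8  ⇒  Σ = 1
Area = |Σ|/2 = 0.5.
Net area = 76 − 0.5 = 75.5.

75.5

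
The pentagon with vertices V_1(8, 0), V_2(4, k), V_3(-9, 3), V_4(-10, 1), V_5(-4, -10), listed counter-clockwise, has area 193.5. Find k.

The doubled signed area Σ (x_i y_{i+1} − x_{i+1} y_i) is linear in k.
With k=0 it equals 217; the coefficient of k is 17 (from the two edges through V_2).
So 17·k + 217 = 2·193.5 = 387 ⇒ k = 10.

10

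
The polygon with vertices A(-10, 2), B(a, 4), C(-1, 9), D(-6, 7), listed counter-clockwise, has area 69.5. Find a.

The doubled signed area Σ (x_i y_{i+1} − x_{i+1} y_i) is linear in a.
With a=0 it equals 69; the coefficient of a is 7 (from the two edges through B).
So 7·a + 69 = 2·69.5 = 139 ⇒ a = 10.

10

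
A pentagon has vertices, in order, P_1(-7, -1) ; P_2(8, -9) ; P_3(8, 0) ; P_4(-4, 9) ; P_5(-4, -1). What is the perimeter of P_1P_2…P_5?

|P_1P_2| = √((15)² + (-8)²) = √289 = 17
|P_2P_3| = √((0)² + (9)²) = √81 = 9
|P_3P_4| = √((-12)² + (9)²) = √225 = 15
|P_4P_5| = √((0)² + (-10)²) = √100 = 10
|P_5P_1| = √((-3)² + (0)²) = √9 = 3
Perimeter = 17 + 9 + 15 + 10 + 3 = 54.

54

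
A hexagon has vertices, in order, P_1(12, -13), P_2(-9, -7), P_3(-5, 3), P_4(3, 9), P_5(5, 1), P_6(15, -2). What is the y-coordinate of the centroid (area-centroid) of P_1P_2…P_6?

-386/111

Apply the surveyor's formula. First the cross-terms c_i = x_i·y_{i+1} − x_{i+1}·y_i:
  -201, -62, -54, -42, -25, -171  ⇒  2A = -555, A = -277.5.
Then Σ (y_i + y_{i+1})·c_i = 5790, so ȳ = 5790 / (6·(-277.5)) = -386/111.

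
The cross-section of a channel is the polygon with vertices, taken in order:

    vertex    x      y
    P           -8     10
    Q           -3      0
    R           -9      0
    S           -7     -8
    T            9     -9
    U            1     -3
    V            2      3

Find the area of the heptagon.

Apply the shoelace formula: 2A = Σ (x_i·y_{i+1} − x_{i+1}·y_i), indices taken mod 7.
P→Q: (-8)(0) − (-3)(10) = 30
Q→R: (-3)(0) − (-9)(0) = 0
R→S: (-9)(-8) − (-7)(0) = 72
S→T: (-7)(-9) − (9)(-8) = 135
T→U: (9)(-3) − (1)(-9) = -18
U→V: (1)(3) − (2)(-3) = 9
V→P: (2)(10) − (-8)(3) = 44
Σ = 272
Area = |Σ|/2 = 136.

136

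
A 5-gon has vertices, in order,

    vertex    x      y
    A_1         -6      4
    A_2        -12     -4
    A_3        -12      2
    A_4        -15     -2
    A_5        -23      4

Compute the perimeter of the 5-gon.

48

|A_1A_2| = √((-6)² + (-8)²) = √100 = 10
|A_2A_3| = √((0)² + (6)²) = √36 = 6
|A_3A_4| = √((-3)² + (-4)²) = √25 = 5
|A_4A_5| = √((-8)² + (6)²) = √100 = 10
|A_5A_1| = √((17)² + (0)²) = √289 = 17
Perimeter = 10 + 6 + 5 + 10 + 17 = 48.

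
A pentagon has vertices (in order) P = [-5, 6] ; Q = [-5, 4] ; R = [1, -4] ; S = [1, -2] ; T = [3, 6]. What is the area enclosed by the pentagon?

Apply the shoelace (surveyor's) formula: 2A = Σ (x_i·y_{i+1} − x_{i+1}·y_i), indices taken mod 5.
Cross-terms: 10, 16, 2, 12, 48  ⇒  Σ = 88
Area = |Σ|/2 = 44.

44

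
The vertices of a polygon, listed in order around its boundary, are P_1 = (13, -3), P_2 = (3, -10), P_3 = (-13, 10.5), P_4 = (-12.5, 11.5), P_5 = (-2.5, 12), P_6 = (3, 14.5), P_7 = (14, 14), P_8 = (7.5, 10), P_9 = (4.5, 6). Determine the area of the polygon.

324.375

Σ = (-121) + (-98.5) + (-18.25) + (-121.25) + (-72.25) + (-161) + (35) + (0) + (-91.5) = -648.75
Area = |Σ|/2 = 324.375.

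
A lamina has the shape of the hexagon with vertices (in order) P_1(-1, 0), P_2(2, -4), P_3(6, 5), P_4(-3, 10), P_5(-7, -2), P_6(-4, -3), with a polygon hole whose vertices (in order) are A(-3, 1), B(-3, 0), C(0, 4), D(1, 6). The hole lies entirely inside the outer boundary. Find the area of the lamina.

Outer boundary:
Apply the shoelace formula: 2A = Σ (x_i·y_{i+1} − x_{i+1}·y_i), indices taken mod 6.
P_1→P_2: (-1)(-4) − (2)(0) = 4
P_2→P_3: (2)(5) − (6)(-4) = 34
P_3→P_4: (6)(10) − (-3)(5) = 75
P_4→P_5: (-3)(-2) − (-7)(10) = 76
P_5→P_6: (-7)(-3) − (-4)(-2) = 13
P_6→P_1: (-4)(0) − (-1)(-3) = -3
Σ = 199
Area = |Σ|/2 = 99.5.
Hole:
Σ = (3) + (-12) + (-4) + (19) = 6
Area = |Σ|/2 = 3.
Net area = 99.5 − 3 = 96.5.

96.5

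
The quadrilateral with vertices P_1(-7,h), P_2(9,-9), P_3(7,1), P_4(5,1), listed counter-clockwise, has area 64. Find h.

Write out the shoelace sum; only the two edges meeting at P_1 involve h:
2·Area = [(5·h − (-7)·1) + ((-7)·(-9) − 9·h)] + 74
       = -4·h + 144 = 128
⇒ h = 4.

4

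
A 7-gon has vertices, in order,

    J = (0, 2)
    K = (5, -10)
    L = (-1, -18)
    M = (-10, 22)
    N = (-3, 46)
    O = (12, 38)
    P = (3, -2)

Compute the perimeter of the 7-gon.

|JK| = √((5)² + (-12)²) = √169 = 13
|KL| = √((-6)² + (-8)²) = √100 = 10
|LM| = √((-9)² + (40)²) = √1681 = 41
|MN| = √((7)² + (24)²) = √625 = 25
|NO| = √((15)² + (-8)²) = √289 = 17
|OP| = √((-9)² + (-40)²) = √1681 = 41
|PJ| = √((-3)² + (4)²) = √25 = 5
Perimeter = 13 + 10 + 41 + 25 + 17 + 41 + 5 = 152.

152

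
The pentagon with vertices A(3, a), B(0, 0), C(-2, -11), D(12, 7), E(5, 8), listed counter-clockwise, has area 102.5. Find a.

The doubled signed area Σ (x_i y_{i+1} − x_{i+1} y_i) is linear in a.
With a=0 it equals 155; the coefficient of a is 5 (from the two edges through A).
So 5·a + 155 = 2·102.5 = 205 ⇒ a = 10.

10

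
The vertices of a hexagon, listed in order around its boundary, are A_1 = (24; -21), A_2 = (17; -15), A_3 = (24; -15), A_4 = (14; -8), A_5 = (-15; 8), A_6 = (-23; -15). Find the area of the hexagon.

682

Apply the shoelace (surveyor's) formula: 2A = Σ (x_i·y_{i+1} − x_{i+1}·y_i), indices taken mod 6.
Σ = (-3) + (105) + (18) + (-8) + (409) + (843) = 1364
Area = |Σ|/2 = 682.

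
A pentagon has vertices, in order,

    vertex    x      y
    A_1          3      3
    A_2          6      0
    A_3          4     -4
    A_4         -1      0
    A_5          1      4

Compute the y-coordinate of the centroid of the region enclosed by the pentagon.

7/59

Apply the shoelace (surveyor's) formula. First the cross-terms c_i = x_i·y_{i+1} − x_{i+1}·y_i:
  -18, -24, -4, -4, -9  ⇒  2A = -59, A = -29.5.
Then Σ (y_i + y_{i+1})·c_i = -21, so ȳ = -21 / (6·(-29.5)) = 7/59.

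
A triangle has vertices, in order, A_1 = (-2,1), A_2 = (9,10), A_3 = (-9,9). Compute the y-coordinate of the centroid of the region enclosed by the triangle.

20/3

Apply the shoelace (surveyor's) formula. First the cross-terms c_i = x_i·y_{i+1} − x_{i+1}·y_i:
  -29, 171, 9  ⇒  2A = 151, A = 75.5.
Then Σ (y_i + y_{i+1})·c_i = 3020, so ȳ = 3020 / (6·75.5) = 20/3.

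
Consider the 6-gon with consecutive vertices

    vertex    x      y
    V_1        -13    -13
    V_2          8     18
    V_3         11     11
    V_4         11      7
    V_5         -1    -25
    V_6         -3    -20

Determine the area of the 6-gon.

Apply the surveyor's formula: 2A = Σ (x_i·y_{i+1} − x_{i+1}·y_i), indices taken mod 6.
Σ = (-130) + (-110) + (-44) + (-268) + (-55) + (-221) = -828
Area = |Σ|/2 = 414.

414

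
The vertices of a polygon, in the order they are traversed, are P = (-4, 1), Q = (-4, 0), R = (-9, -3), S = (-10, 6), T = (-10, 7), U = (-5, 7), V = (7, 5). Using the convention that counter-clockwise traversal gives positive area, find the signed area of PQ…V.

Cross-terms: 4, 12, -84, -10, -35, -74, 27  ⇒  Σ = -160
Signed area = Σ/2 = -80 (negative ⇒ clockwise traversal).

-80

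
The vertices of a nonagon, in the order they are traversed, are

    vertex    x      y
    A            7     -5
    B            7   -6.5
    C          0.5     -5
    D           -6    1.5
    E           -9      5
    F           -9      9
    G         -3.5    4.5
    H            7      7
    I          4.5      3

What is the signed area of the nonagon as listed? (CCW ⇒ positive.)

Apply the shoelace (surveyor's) formula: 2A = Σ (x_i·y_{i+1} − x_{i+1}·y_i), indices taken mod 9.
A→B: (7)(-6.5) − (7)(-5) = -10.5
B→C: (7)(-5) − (0.5)(-6.5) = -31.75
C→D: (0.5)(1.5) − (-6)(-5) = -29.25
D→E: (-6)(5) − (-9)(1.5) = -16.5
E→F: (-9)(9) − (-9)(5) = -36
F→G: (-9)(4.5) − (-3.5)(9) = -9
G→H: (-3.5)(7) − (7)(4.5) = -56
H→I: (7)(3) − (4.5)(7) = -10.5
I→A: (4.5)(-5) − (7)(3) = -43.5
Σ = -243
Signed area = Σ/2 = -121.5 (negative ⇒ clockwise traversal).

-121.5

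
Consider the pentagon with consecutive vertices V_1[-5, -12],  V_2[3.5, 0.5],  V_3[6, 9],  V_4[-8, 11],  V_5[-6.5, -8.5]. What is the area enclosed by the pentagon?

190.5

Apply the surveyor's formula: 2A = Σ (x_i·y_{i+1} − x_{i+1}·y_i), indices taken mod 5.
Σ = (39.5) + (28.5) + (138) + (139.5) + (35.5) = 381
Area = |Σ|/2 = 190.5.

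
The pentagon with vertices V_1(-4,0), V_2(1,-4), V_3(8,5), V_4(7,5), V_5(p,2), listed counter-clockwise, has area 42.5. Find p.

The doubled signed area Σ (x_i y_{i+1} − x_{i+1} y_i) is linear in p.
With p=0 it equals 80; the coefficient of p is -5 (from the two edges through V_5).
So -5·p + 80 = 2·42.5 = 85 ⇒ p = -1.

-1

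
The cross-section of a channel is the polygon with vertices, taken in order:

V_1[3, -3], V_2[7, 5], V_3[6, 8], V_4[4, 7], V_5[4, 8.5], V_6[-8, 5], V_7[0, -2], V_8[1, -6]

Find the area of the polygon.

Apply the shoelace formula: 2A = Σ (x_i·y_{i+1} − x_{i+1}·y_i), indices taken mod 8.
V_1→V_2: (3)(5) − (7)(-3) = 36
V_2→V_3: (7)(8) − (6)(5) = 26
V_3→V_4: (6)(7) − (4)(8) = 10
V_4→V_5: (4)(8.5) − (4)(7) = 6
V_5→V_6: (4)(5) − (-8)(8.5) = 88
V_6→V_7: (-8)(-2) − (0)(5) = 16
V_7→V_8: (0)(-6) − (1)(-2) = 2
V_8→V_1: (1)(-3) − (3)(-6) = 15
Σ = 199
Area = |Σ|/2 = 99.5.

99.5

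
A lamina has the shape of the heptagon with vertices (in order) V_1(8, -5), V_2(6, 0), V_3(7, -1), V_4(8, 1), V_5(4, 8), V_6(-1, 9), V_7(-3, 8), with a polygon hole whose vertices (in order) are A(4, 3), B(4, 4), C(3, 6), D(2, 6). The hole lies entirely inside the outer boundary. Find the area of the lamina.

Outer boundary:
Apply Gauss's area formula: 2A = Σ (x_i·y_{i+1} − x_{i+1}·y_i), indices taken mod 7.
Σ = (30) + (-6) + (15) + (60) + (44) + (19) + (-49) = 113
Area = |Σ|/2 = 56.5.
Hole:
Cross-terms: 4, 12, 6, -18  ⇒  Σ = 4
Area = |Σ|/2 = 2.
Net area = 56.5 − 2 = 54.5.

54.5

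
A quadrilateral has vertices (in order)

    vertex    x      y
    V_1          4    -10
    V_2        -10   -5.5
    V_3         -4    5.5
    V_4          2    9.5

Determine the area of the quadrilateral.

Apply the shoelace formula: 2A = Σ (x_i·y_{i+1} − x_{i+1}·y_i), indices taken mod 4.
V_1→V_2: (4)(-5.5) − (-10)(-10) = -122
V_2→V_3: (-10)(5.5) − (-4)(-5.5) = -77
V_3→V_4: (-4)(9.5) − (2)(5.5) = -49
V_4→V_1: (2)(-10) − (4)(9.5) = -58
Σ = -306
Area = |Σ|/2 = 153.

153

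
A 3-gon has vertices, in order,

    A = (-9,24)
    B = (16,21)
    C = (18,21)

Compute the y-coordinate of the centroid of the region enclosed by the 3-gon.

Apply the shoelace formula. First the cross-terms c_i = x_i·y_{i+1} − x_{i+1}·y_i:
  -573, -42, 621  ⇒  2A = 6, A = 3.
Then Σ (y_i + y_{i+1})·c_i = 396, so ȳ = 396 / (6·3) = 22.

22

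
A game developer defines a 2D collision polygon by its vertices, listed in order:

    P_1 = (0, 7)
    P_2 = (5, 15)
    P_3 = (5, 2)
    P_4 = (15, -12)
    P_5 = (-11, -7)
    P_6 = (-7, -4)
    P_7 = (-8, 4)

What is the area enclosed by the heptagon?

274

P_1→P_2: (0)(15) − (5)(7) = -35
P_2→P_3: (5)(2) − (5)(15) = -65
P_3→P_4: (5)(-12) − (15)(2) = -90
P_4→P_5: (15)(-7) − (-11)(-12) = -237
P_5→P_6: (-11)(-4) − (-7)(-7) = -5
P_6→P_7: (-7)(4) − (-8)(-4) = -60
P_7→P_1: (-8)(7) − (0)(4) = -56
Σ = -548
Area = |Σ|/2 = 274.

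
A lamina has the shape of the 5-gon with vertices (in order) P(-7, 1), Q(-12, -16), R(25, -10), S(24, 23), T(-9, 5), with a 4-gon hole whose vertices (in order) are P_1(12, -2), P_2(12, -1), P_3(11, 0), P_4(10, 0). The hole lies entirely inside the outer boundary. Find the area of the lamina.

Outer boundary:
Cross-terms: 124, 520, 815, 327, 26  ⇒  Σ = 1812
Area = |Σ|/2 = 906.
Hole:
Σ = (12) + (11) + (0) + (-20) = 3
Area = |Σ|/2 = 1.5.
Net area = 906 − 1.5 = 904.5.

904.5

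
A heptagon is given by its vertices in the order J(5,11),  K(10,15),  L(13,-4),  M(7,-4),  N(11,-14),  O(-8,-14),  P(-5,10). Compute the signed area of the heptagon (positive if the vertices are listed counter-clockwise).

Σ = (-35) + (-235) + (-24) + (-54) + (-266) + (-150) + (-105) = -869
Signed area = Σ/2 = -434.5 (negative ⇒ clockwise traversal).

-434.5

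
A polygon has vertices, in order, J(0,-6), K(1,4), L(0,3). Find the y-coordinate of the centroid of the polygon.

1/3

Apply the surveyor's formula. First the cross-terms c_i = x_i·y_{i+1} − x_{i+1}·y_i:
  6, 3, 0  ⇒  2A = 9, A = 4.5.
Then Σ (y_i + y_{i+1})·c_i = 9, so ȳ = 9 / (6·4.5) = 1/3.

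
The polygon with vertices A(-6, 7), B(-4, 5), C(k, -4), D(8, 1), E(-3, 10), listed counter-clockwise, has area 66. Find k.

9

Write out the shoelace sum; only the two edges meeting at C involve k:
2·Area = [((-4)·(-4) − k·5) + (k·1 − 8·(-4))] + 120
       = -4·k + 168 = 132
⇒ k = 9.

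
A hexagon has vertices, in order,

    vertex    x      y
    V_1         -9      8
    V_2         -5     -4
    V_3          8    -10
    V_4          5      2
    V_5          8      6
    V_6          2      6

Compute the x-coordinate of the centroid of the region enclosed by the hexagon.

23/258

Apply Gauss's area formula. First the cross-terms c_i = x_i·y_{i+1} − x_{i+1}·y_i:
  76, 82, 66, 14, 36, 70  ⇒  2A = 344, A = 172.
Then Σ (x_i + x_{i+1})·c_i = 92, so x̄ = 92 / (6·172) = 23/258.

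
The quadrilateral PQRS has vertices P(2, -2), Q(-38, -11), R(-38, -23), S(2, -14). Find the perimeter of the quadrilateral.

|PQ| = √((-40)² + (-9)²) = √1681 = 41
|QR| = √((0)² + (-12)²) = √144 = 12
|RS| = √((40)² + (9)²) = √1681 = 41
|SP| = √((0)² + (12)²) = √144 = 12
Perimeter = 41 + 12 + 41 + 12 = 106.

106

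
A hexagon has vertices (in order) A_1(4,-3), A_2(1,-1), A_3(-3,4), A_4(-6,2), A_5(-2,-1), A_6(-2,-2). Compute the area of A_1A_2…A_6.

22

Apply the shoelace formula: 2A = Σ (x_i·y_{i+1} − x_{i+1}·y_i), indices taken mod 6.
Cross-terms: -1, 1, 18, 10, 2, 14  ⇒  Σ = 44
Area = |Σ|/2 = 22.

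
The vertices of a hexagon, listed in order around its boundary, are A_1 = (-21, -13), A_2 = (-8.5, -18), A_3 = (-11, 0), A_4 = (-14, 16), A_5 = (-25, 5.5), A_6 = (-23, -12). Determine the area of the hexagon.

Apply Gauss's area formula: 2A = Σ (x_i·y_{i+1} − x_{i+1}·y_i), indices taken mod 6.
A_1→A_2: (-21)(-18) − (-8.5)(-13) = 267.5
A_2→A_3: (-8.5)(0) − (-11)(-18) = -198
A_3→A_4: (-11)(16) − (-14)(0) = -176
A_4→A_5: (-14)(5.5) − (-25)(16) = 323
A_5→A_6: (-25)(-12) − (-23)(5.5) = 426.5
A_6→A_1: (-23)(-13) − (-21)(-12) = 47
Σ = 690
Area = |Σ|/2 = 345.

345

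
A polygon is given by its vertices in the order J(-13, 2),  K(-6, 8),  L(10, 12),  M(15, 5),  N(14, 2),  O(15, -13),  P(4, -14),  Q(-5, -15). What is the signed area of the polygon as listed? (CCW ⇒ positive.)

-559.5

Apply the shoelace formula: 2A = Σ (x_i·y_{i+1} − x_{i+1}·y_i), indices taken mod 8.
Σ = (-92) + (-152) + (-130) + (-40) + (-212) + (-158) + (-130) + (-205) = -1119
Signed area = Σ/2 = -559.5 (negative ⇒ clockwise traversal).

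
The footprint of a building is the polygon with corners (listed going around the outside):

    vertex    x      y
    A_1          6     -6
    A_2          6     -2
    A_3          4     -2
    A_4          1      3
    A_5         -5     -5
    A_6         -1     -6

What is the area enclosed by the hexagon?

Cross-terms: 24, -4, 14, 10, 25, 42  ⇒  Σ = 111
Area = |Σ|/2 = 55.5.

55.5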